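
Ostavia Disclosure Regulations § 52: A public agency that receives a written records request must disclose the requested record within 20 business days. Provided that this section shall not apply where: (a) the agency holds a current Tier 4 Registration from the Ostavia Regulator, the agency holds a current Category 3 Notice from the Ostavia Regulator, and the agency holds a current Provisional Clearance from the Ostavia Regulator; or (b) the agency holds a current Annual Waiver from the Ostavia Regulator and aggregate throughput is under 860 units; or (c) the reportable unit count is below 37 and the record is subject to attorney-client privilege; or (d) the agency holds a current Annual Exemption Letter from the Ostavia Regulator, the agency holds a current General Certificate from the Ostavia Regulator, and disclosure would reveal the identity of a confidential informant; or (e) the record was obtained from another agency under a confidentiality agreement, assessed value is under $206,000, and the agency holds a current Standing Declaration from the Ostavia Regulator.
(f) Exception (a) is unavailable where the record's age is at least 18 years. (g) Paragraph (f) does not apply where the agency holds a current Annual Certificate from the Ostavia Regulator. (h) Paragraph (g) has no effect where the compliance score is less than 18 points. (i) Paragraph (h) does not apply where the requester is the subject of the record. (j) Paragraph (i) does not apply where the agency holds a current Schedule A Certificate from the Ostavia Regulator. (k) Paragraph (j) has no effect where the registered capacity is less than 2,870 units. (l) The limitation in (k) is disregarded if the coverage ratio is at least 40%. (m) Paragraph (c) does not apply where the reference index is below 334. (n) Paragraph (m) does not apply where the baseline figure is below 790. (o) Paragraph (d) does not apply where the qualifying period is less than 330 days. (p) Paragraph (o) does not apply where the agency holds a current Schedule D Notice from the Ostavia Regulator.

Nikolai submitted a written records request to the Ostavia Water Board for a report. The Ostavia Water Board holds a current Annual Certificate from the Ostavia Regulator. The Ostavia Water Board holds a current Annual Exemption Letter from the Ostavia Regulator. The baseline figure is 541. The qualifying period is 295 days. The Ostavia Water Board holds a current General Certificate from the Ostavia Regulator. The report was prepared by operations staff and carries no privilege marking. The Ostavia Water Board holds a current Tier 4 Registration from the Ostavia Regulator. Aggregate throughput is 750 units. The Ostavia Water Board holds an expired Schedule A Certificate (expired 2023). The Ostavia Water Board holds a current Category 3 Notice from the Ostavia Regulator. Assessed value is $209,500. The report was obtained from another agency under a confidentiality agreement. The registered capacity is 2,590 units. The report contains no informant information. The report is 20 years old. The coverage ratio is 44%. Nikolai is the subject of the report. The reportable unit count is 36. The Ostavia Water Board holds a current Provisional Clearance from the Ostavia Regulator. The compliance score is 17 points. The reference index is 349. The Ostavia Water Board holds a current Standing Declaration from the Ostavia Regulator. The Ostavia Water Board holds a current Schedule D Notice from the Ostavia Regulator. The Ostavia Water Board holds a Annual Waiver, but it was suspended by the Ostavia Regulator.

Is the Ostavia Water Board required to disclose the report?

All of (a)'s requirements are met (a current Tier 4 Registration is held; a current Category 3 Notice is held; a current Provisional Clearance is held). Considering the limiting provisions: (f) applies (the record's age is 20 years, meeting the 18 years threshold), but is displaced by (g): (g) is engaged — a current Annual Certificate is held. (h) would limit (g) — the compliance score is 17 points, less than the 18 points limit — but (i) sets (h) aside: (i) is engaged — Nikolai is the subject of the report. (j) is inapplicable (no current Schedule A Certificate is held), so (i) stands. So (a) applies.
Exception (b) fails — the Annual Waiver is not current.
Exception (c) does not apply: the report carries no privilege marking.
Exception (d) does not apply: the report contains no informant information.
Exception (e) fails — assessed value is $209,500, not under $206,000.

No — exception (a) applies; the Ostavia Water Board is not required to disclose the report.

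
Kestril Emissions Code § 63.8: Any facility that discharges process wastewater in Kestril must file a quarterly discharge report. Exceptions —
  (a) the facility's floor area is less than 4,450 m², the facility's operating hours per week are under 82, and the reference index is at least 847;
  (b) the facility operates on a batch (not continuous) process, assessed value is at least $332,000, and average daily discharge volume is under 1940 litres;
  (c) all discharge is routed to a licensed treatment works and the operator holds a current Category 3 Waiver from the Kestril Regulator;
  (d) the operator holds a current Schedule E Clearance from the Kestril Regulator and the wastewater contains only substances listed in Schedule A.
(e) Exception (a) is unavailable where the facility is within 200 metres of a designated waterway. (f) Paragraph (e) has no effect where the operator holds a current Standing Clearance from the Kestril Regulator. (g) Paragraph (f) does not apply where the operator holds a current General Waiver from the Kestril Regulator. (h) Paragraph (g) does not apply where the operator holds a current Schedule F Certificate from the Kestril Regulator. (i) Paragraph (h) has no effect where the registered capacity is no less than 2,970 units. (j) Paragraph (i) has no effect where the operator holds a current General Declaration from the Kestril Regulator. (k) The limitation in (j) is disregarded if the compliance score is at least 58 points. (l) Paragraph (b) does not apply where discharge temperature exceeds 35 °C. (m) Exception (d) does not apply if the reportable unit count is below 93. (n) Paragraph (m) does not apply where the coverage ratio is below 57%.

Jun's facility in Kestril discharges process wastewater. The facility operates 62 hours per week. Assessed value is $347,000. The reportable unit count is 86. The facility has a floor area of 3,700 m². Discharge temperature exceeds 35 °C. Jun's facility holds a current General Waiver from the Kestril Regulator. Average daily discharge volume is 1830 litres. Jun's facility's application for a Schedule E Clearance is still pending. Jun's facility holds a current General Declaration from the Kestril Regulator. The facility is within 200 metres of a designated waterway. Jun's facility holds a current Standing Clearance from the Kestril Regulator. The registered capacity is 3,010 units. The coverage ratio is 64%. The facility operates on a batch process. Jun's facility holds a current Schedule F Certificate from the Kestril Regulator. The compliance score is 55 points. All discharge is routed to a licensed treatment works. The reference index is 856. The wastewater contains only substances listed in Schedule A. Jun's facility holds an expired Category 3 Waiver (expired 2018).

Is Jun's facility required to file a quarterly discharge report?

No — exception (a) applies; Jun's facility is not required to file a quarterly discharge report.

Exception (a)'s conditions are all satisfied: the facility's floor area is 3,700 m², less than the 4,450 m² limit; the facility's operating hours per week are 62, under the 82 limit; the reference index is 856, meeting the 847 threshold. Considering the limiting provisions: (e) applies (the facility is within 200 m of a designated waterway), but is displaced by (f): (f) operates against (e): a current Standing Clearance is held. (g) would limit (f) — a current General Waiver is held — but (h) sets (g) aside: (h) operates against (g): a current Schedule F Certificate is held. (i) would limit (h) — the registered capacity is 3,010 units, meeting the 2,970 units threshold — but (j) sets (i) aside: (j) is triggered — a current General Declaration is held. (k), which would lift (j), is inapplicable — the compliance score is 55 points, short of 58 points. (a) remains available.
Exception (b) is satisfied on its face — the facility operates on a batch process; assessed value is $347,000, meeting the $332,000 threshold; average daily discharge volume is 1830 litres, under the 1940 litres limit. However, paragraph (l) must be considered: (l) operates — discharge temperature exceeds 35 °C. Exception (b) does not apply.
Exception (c) requires that the operator holds a current Category 3 Waiver from the Kestril Regulator; but no current Category 3 Waiver is held, so (c) is unavailable.
Exception (d) requires that the operator holds a current Schedule E Clearance from the Kestril Regulator; but there is no Schedule E Clearance in force, so (d) is unavailable.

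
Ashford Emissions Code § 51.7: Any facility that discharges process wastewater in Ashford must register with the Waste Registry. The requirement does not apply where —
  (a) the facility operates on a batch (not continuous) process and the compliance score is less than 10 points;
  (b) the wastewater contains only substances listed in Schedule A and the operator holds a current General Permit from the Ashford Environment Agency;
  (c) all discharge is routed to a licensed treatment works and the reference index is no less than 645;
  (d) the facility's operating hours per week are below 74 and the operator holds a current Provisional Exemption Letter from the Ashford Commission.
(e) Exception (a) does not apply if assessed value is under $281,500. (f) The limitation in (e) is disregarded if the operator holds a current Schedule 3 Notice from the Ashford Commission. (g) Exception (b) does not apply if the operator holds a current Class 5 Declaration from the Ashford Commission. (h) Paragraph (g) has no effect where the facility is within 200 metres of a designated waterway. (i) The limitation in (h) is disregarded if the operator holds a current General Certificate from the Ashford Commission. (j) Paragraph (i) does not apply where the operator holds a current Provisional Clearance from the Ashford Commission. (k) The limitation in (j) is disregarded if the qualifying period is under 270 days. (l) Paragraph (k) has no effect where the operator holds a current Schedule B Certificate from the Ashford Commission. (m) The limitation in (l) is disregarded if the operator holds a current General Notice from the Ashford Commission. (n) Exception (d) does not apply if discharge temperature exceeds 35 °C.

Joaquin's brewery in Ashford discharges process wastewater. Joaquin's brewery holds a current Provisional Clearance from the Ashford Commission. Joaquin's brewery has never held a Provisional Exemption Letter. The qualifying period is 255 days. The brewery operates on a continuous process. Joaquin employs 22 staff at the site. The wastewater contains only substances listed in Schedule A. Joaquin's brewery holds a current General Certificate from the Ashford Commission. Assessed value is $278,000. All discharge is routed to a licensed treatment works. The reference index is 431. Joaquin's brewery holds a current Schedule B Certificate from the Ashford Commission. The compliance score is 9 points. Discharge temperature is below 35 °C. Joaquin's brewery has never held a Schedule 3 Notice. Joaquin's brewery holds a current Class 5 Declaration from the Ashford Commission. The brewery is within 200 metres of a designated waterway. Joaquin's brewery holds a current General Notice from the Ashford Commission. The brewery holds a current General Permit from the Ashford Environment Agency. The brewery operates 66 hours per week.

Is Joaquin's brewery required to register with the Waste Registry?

Yes — Joaquin's brewery must register with the Waste Registry.

Exception (a) requires that the facility operates on a batch (not continuous) process; but the facility operates on a continuous process, so (a) is unavailable.
Exception (b)'s conditions are all satisfied: the wastewater is Schedule-A-only; a current General Permit is held. However, paragraphs (g)–(m) must be considered: (g) operates against (b): a current Class 5 Declaration is held. (h) operates (the brewery is within 200 m of a designated waterway), but is set aside by (i): (i) operates against (h): a current General Certificate is held. (j) would limit (i) — a current Provisional Clearance is held — but (k) sets (j) aside: (k) applies — the qualifying period is 255 days, under the 270 days limit. (l) operates (a current Schedule B Certificate is held), but is overridden by (m): (m) operates against (l): a current General Notice is held. Exception (b) does not apply.
Exception (c) does not apply: the reference index is 431, short of 645.
Exception (d) requires that the operator holds a current Provisional Exemption Letter from the Ashford Commission; but no current Provisional Exemption Letter is held, so (d) is unavailable.
No exception displaces § 51.7.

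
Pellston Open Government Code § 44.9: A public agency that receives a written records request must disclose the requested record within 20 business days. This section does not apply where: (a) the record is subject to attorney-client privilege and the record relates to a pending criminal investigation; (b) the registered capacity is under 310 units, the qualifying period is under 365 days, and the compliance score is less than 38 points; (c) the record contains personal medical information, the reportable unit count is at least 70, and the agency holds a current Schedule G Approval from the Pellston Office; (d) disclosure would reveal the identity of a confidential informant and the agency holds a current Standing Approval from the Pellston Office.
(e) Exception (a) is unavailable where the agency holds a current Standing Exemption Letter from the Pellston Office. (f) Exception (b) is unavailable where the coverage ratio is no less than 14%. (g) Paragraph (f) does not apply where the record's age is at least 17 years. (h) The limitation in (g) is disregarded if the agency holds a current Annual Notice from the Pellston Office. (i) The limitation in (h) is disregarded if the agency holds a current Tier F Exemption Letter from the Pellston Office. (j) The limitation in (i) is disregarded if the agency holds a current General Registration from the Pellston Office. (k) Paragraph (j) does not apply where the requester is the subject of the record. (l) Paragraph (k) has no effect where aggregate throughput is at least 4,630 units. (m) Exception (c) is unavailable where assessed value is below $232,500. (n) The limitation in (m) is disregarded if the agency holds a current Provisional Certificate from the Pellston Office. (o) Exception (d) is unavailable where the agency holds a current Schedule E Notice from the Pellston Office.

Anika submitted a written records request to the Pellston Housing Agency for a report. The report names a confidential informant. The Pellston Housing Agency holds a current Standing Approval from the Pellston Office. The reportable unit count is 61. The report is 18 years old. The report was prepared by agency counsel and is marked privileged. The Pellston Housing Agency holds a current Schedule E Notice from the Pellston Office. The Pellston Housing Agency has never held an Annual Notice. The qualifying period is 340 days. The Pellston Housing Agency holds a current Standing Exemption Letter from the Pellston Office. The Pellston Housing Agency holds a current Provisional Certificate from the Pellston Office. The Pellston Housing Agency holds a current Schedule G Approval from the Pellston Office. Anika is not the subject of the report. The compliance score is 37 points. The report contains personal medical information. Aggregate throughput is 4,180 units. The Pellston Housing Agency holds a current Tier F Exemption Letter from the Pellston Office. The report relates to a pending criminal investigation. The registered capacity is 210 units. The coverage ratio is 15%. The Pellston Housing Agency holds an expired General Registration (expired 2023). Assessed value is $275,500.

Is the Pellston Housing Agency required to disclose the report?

No — exception (b) applies; the Pellston Housing Agency is not required to disclose the report.

Exception (a) is satisfied on its face — the report is privileged; the report relates to a pending investigation. However, paragraph (e) must be considered: (e) is triggered — a current Standing Exemption Letter is held. So (a) is unavailable.
Exception (b)'s conditions are all satisfied: the registered capacity is 210 units, under the 310 units limit; the qualifying period is 340 days, under the 365 days limit; the compliance score is 37 points, less than the 38 points limit. Applying paragraphs (f)–(l): (f) operates (the coverage ratio is 15%, meeting the 14% threshold), but is set aside by (g): (g) operates — the record's age is 18 years, meeting the 17 years threshold. (h), which would lift (g), is not engaged — the Annual Notice is not current. So (b) applies.
Exception (c) fails — the reportable unit count is 61, short of 70.
Exception (d): the report names a confidential informant; a current Standing Approval is held — every condition holds. Turning to paragraph (o): (o) operates against (d): a current Schedule E Notice is held. So (d) is unavailable.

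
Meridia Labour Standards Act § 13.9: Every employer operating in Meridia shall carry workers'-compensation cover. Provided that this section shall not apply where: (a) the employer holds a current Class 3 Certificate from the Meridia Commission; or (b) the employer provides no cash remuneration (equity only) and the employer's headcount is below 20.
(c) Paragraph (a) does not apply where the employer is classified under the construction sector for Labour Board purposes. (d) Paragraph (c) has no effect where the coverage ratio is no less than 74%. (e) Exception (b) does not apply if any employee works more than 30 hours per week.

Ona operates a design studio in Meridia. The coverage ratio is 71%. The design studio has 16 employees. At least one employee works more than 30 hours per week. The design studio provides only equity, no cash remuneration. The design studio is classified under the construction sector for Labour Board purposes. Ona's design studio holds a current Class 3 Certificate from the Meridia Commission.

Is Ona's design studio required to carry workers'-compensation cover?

Yes — Ona's design studio must carry workers'-compensation cover.

Exception (a) is satisfied on its face — a current Class 3 Certificate is held. However, paragraphs (c)–(d) must be considered: (c) is triggered — the design studio is classified under the construction sector. (d) is not engaged (the coverage ratio is 71%, short of 74%), so (c) stands. So (a) is unavailable.
Exception (b): remuneration is equity-only; the employer's headcount is 16, below the 20 limit — every condition holds. Turning to paragraph (e): (e) is engaged — at least one employee exceeds 30 hours/week. Exception (b) does not apply.
Every exception is unavailable, so the rule governs.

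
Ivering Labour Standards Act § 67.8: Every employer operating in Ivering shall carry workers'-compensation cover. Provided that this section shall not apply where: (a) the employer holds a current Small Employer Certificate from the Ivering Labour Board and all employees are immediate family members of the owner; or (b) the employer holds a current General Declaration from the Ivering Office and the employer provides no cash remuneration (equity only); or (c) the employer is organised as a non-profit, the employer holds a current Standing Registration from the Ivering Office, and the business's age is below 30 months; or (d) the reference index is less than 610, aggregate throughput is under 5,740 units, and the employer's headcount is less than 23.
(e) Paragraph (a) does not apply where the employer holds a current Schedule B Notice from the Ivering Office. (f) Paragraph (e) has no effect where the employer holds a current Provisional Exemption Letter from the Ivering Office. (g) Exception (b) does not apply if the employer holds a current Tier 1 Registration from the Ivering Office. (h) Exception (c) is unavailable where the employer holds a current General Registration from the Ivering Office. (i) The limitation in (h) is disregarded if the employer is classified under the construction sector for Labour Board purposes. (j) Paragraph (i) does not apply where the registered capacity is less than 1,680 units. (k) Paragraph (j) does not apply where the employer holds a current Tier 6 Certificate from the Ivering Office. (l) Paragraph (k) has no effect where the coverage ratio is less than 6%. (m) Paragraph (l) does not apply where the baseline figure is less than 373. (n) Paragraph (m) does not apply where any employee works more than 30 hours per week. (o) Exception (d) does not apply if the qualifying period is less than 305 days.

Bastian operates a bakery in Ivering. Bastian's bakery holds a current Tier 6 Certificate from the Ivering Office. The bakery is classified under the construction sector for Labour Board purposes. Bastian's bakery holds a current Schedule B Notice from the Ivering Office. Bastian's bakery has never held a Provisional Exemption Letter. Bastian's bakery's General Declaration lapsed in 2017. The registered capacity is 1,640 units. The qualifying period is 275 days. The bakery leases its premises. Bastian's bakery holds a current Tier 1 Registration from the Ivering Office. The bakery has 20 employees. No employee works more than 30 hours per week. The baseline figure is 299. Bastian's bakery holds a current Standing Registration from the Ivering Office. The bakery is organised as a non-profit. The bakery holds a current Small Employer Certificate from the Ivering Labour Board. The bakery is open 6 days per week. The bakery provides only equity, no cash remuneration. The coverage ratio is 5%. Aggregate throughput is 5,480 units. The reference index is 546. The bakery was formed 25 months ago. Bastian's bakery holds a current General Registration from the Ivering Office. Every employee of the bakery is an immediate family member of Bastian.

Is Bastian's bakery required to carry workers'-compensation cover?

No — exception (c) applies; Bastian's bakery is not required to carry workers'-compensation cover.

All of (a)'s requirements are met (a current Small Employer Certificate is held; every employee is an immediate family member). But: (e) operates against (a): a current Schedule B Notice is held. (f) is inapplicable (there is no Provisional Exemption Letter in force), so (e) stands. (a) is therefore removed.
Exception (b) fails — the General Declaration is not current.
Exception (c): the employer is a non-profit; a current Standing Registration is held; the business's age is 25 months, below the 30 months limit — every condition holds. As to paragraphs (h)–(n): (h) applies (a current General Registration is held), but is itself disapplied by (i): (i) operates against (h): the bakery is classified under the construction sector. (j) is engaged (the registered capacity is 1,640 units, less than the 1,680 units limit), but is displaced by (k): (k) operates against (j): a current Tier 6 Certificate is held. (l) would limit (k) — the coverage ratio is 5%, less than the 6% limit — but (m) sets (l) aside: (m) is triggered — the baseline figure is 299, less than the 373 limit. (n) is not engaged (no employee exceeds 30 hours/week), so (m) stands. So (c) applies.
Exception (d)'s conditions are all satisfied: the reference index is 546, less than the 610 limit; aggregate throughput is 5,480 units, under the 5,740 units limit; the employer's headcount is 20, less than the 23 limit. Turning to paragraph (o): (o) operates — the qualifying period is 275 days, less than the 305 days limit. (d) is therefore removed.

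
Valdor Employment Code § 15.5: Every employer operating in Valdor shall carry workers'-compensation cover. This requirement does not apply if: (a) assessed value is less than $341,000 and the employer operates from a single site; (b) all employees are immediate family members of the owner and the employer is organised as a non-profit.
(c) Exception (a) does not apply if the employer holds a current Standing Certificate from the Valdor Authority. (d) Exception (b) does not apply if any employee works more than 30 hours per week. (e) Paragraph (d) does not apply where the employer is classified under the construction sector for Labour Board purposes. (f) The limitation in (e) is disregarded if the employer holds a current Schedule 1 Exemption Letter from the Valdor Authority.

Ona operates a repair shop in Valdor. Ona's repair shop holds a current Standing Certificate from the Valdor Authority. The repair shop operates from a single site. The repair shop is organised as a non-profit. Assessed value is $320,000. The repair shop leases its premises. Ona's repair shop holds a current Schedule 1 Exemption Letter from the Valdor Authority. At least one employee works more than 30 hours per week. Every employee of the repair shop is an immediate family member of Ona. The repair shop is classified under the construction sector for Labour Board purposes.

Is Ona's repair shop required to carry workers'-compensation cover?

Yes — Ona's repair shop must carry workers'-compensation cover.

Exception (a) is satisfied on its face — assessed value is $320,000, less than the $341,000 limit; the employer operates from a single site. But: (c) operates against (a): a current Standing Certificate is held. (a) is therefore removed.
Exception (b) is satisfied on its face — every employee is an immediate family member; the employer is a non-profit. But: (d) operates against (b): at least one employee exceeds 30 hours/week. (e) is triggered (the repair shop is classified under the construction sector), but is set aside by (f): (f) is engaged — a current Schedule 1 Exemption Letter is held. (b) is therefore removed.
None of the exceptions is available; § 15.5 applies in full.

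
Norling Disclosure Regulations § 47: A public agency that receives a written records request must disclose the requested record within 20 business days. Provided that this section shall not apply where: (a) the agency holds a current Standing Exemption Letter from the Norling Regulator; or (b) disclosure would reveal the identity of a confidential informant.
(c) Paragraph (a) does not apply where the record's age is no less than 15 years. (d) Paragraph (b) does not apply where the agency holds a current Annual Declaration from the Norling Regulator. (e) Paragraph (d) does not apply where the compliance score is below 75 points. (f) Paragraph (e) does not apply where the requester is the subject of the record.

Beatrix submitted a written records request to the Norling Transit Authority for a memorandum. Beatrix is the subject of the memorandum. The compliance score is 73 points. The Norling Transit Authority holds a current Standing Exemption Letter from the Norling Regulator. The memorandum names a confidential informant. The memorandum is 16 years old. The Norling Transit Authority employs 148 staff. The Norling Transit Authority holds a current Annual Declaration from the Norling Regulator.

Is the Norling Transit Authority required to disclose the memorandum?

Exception (a)'s conditions are all satisfied: a current Standing Exemption Letter is held. But applying paragraph (c): (c) operates against (a): the record's age is 16 years, meeting the 15 years threshold. So (a) is unavailable.
Exception (b): the memorandum names a confidential informant — every condition holds. But: (d) operates against (b): a current Annual Declaration is held. (e) would limit (d) — the compliance score is 73 points, below the 75 points limit — but (f) sets (e) aside: (f) is engaged — Beatrix is the subject of the memorandum. Exception (b) does not apply.
None of the exceptions is available; § 47 applies in full.

Yes — the Norling Transit Authority must disclose the memorandum.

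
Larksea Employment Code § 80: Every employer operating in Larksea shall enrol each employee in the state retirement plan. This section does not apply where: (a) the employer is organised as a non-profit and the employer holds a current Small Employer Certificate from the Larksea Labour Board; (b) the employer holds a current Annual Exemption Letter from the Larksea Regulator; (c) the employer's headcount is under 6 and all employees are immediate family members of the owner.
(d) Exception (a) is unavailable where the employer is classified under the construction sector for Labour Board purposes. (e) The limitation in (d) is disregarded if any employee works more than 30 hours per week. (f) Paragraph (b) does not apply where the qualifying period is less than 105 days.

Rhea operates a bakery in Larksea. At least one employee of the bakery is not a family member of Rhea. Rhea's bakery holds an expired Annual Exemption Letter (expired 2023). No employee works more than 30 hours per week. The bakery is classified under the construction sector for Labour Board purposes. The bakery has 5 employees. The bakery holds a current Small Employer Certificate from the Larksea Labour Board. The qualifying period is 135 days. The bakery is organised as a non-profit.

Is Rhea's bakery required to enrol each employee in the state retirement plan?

Exception (a)'s conditions are all satisfied: the employer is a non-profit; a current Small Employer Certificate is held. But applying paragraphs (d)–(e): (d) operates against (a): the bakery is classified under the construction sector. (e), which would lift (d), is not engaged — no employee exceeds 30 hours/week. (a) is therefore removed.
Exception (b) does not apply: no current Annual Exemption Letter is held.
Exception (c) fails — at least one employee is not a family member.
No exception applies. The general rule governs.

Yes — Rhea's bakery must enrol each employee in the state retirement plan.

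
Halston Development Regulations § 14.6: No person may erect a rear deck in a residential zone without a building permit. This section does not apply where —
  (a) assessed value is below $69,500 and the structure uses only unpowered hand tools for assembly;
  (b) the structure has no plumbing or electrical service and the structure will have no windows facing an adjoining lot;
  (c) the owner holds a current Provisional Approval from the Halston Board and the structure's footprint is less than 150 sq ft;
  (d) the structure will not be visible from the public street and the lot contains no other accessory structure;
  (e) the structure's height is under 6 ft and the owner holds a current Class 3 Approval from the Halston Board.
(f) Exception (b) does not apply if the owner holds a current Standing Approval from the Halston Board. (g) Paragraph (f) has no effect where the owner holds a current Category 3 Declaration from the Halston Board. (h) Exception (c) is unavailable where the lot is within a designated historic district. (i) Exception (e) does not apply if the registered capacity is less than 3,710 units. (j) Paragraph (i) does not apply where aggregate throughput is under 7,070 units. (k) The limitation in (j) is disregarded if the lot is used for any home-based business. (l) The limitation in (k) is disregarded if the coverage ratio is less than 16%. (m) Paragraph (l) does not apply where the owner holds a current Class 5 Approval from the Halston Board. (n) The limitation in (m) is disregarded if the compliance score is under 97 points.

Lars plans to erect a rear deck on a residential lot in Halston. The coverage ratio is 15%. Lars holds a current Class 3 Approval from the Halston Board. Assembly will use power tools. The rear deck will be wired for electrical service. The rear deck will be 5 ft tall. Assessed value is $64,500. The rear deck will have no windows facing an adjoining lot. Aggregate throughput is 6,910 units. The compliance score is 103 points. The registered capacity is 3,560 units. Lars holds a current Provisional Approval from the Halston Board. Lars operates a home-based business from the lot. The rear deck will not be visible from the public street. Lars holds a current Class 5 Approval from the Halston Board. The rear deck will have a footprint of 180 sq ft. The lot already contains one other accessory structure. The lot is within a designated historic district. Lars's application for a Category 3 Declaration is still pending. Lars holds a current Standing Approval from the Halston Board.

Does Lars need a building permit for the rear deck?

Yes — Lars must obtain a building permit.

Exception (a) requires that the structure uses only unpowered hand tools for assembly; but assembly uses power tools, so (a) is unavailable.
Exception (b) does not apply: electrical service is planned.
Exception (c) requires that the structure's footprint is less than 150 sq ft; but the structure's footprint is 180 sq ft, not less than 150 sq ft, so (c) is unavailable.
Exception (d) does not apply: the lot already has another accessory structure.
Exception (e) is satisfied on its face — the structure's height is 5 ft, under the 6 ft limit; a current Class 3 Approval is held. But: (i) operates against (e): the registered capacity is 3,560 units, less than the 3,710 units limit. (j) is triggered (aggregate throughput is 6,910 units, under the 7,070 units limit), but yields to (k): (k) is engaged — a home-based business operates on the lot. (l) would limit (k) — the coverage ratio is 15%, less than the 16% limit — but (m) sets (l) aside: (m) operates — a current Class 5 Approval is held. (n), which would lift (m), does not operate here — the compliance score is 103 points, not under 97 points. So (e) is unavailable.
None of the exceptions is available; § 14.6 applies in full.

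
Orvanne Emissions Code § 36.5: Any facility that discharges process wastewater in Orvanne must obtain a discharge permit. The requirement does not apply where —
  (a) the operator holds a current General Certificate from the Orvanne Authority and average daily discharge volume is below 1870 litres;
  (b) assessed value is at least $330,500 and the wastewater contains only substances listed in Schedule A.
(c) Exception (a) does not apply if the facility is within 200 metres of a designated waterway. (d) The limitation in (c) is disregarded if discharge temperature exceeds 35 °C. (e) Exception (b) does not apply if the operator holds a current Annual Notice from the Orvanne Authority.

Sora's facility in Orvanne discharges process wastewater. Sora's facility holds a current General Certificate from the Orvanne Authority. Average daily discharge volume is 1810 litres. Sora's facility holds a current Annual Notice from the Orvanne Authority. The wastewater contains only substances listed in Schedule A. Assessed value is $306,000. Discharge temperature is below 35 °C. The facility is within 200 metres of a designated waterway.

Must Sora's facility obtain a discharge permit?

Exception (a): a current General Certificate is held; average daily discharge volume is 1810 litres, below the 1870 litres limit — every condition holds. However, paragraphs (c)–(d) must be considered: (c) operates against (a): the facility is within 200 m of a designated waterway. (d) is inapplicable (discharge temperature is below 35 °C), so (c) stands. So (a) is unavailable.
Exception (b) fails — assessed value is $306,000, short of $330,500.
None of the exceptions is available; § 36.5 applies in full.

Yes — Sora's facility must obtain a discharge permit.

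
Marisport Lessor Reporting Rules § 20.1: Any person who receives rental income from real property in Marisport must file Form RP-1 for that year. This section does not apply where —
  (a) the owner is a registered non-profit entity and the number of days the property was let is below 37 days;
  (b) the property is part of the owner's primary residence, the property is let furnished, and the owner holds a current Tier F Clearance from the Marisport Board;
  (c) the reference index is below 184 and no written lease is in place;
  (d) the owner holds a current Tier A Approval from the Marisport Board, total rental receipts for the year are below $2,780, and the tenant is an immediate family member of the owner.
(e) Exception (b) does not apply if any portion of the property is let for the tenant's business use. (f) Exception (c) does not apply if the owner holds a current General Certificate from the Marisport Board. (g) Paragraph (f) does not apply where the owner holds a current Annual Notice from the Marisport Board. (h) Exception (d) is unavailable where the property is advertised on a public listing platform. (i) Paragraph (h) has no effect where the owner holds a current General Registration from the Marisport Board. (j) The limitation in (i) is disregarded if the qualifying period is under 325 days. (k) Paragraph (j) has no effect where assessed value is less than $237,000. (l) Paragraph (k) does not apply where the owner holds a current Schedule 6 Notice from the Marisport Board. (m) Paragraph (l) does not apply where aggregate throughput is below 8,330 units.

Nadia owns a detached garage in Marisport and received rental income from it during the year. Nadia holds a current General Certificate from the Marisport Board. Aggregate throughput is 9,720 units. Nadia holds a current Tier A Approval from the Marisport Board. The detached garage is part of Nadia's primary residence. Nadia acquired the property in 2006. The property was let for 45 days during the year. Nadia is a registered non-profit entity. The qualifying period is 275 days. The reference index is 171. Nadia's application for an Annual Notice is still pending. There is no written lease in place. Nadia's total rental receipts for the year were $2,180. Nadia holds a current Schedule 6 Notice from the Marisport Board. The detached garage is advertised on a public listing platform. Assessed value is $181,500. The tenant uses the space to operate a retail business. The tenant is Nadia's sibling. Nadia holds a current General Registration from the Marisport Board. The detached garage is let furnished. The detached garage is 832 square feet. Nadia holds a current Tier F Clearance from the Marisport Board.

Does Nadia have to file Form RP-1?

Yes — Nadia must file Form RP-1.

Exception (a) does not apply: the number of days the property was let is 45 days, not below 37 days.
Exception (b): the detached garage is part of the primary residence; the property is let furnished; a current Tier F Clearance is held — every condition holds. But: (e) operates against (b): the space is let for business use. (b) is therefore removed.
Exception (c): the reference index is 171, below the 184 limit; there is no written lease — every condition holds. Turning to paragraphs (f)–(g): (f) applies — a current General Certificate is held. (g) does not operate here (no current Annual Notice is held), so (f) stands. So (c) is unavailable.
Exception (d): a current Tier A Approval is held; total rental receipts for the year are $2,180, below the $2,780 limit; the tenant is an immediate family member — every condition holds. But: (h) operates against (d): the property is publicly advertised. (i) is engaged (a current General Registration is held), but is set aside by (j): (j) operates — the qualifying period is 275 days, under the 325 days limit. (k) is triggered (assessed value is $181,500, less than the $237,000 limit), but is displaced by (l): (l) operates against (k): a current Schedule 6 Notice is held. (m), which would lift (l), does not operate here — aggregate throughput is 9,720 units, not below 8,330 units. So (d) is unavailable.
No exception is made out. Nadia falls within the general rule.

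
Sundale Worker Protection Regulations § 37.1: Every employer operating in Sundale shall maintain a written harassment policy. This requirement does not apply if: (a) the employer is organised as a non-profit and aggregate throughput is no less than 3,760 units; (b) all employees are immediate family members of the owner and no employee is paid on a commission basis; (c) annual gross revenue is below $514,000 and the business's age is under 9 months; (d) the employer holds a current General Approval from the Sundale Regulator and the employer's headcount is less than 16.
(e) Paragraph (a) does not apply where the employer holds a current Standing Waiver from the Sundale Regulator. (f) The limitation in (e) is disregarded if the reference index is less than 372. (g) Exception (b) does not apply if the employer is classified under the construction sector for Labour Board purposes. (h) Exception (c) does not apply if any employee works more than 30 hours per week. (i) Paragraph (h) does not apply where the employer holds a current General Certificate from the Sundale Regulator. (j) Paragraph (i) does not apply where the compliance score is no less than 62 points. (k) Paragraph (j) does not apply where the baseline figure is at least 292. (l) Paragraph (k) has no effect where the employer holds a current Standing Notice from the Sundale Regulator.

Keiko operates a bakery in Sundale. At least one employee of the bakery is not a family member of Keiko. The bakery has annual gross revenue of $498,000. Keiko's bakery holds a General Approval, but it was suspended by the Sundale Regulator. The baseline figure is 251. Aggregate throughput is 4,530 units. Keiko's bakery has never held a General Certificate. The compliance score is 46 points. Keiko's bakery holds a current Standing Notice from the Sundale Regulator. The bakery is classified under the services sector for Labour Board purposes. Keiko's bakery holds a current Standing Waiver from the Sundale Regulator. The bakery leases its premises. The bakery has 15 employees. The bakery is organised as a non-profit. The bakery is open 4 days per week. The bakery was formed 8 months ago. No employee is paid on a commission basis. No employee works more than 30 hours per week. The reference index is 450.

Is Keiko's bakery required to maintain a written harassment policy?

Exception (a)'s conditions are all satisfied: the employer is a non-profit; aggregate throughput is 4,530 units, meeting the 3,760 units threshold. But applying paragraphs (e)–(f): (e) operates against (a): a current Standing Waiver is held. (f) is not engaged (the reference index is 450, not less than 372), so (e) stands. (a) is therefore removed.
Exception (b) fails — at least one employee is not a family member.
Exception (c): annual gross revenue is $498,000, below the $514,000 limit; the business's age is 8 months, under the 9 months limit — every condition holds. Under paragraphs (h)–(l): (h), which would limit (c), is inapplicable: no employee exceeds 30 hours/week. Exception (c) stands.
Exception (d) requires that the employer holds a current General Approval from the Sundale Regulator; but the General Approval is not current, so (d) is unavailable.

No — exception (c) applies; Keiko's bakery is not required to maintain a written harassment policy.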